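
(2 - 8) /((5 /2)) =-12 /5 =-2.40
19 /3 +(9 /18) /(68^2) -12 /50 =4226411 /693600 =6.09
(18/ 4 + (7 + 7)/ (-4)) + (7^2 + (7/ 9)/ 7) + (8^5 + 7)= 295426/ 9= 32825.11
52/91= 4/7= 0.57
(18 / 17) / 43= 0.02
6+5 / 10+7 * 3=55 / 2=27.50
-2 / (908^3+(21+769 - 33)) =-2 / 748614069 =-0.00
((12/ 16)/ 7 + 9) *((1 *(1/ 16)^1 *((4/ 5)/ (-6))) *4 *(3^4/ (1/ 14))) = -1377/ 4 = -344.25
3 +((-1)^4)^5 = 4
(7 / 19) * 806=5642 / 19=296.95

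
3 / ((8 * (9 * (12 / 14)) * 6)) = 7 / 864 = 0.01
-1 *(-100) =100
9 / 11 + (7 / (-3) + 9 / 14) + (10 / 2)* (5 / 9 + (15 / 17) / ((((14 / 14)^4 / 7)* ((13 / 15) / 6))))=66072161 / 306306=215.71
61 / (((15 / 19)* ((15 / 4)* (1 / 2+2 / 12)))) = 2318 / 75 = 30.91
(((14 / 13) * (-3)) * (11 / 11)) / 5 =-42 / 65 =-0.65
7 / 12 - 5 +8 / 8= -41 / 12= -3.42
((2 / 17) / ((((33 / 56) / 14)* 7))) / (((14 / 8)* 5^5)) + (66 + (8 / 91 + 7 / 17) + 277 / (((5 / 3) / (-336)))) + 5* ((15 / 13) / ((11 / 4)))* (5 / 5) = -8897966326477 / 159534375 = -55774.60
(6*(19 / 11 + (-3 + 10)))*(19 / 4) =2736 / 11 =248.73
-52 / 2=-26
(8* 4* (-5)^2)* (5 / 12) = 1000 / 3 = 333.33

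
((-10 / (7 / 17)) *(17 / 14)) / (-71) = 1445 / 3479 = 0.42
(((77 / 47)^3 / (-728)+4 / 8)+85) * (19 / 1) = 1624.39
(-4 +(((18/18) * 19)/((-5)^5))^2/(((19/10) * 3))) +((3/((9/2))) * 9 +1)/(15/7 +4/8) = -292967344/216796875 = -1.35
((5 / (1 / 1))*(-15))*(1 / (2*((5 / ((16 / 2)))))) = -60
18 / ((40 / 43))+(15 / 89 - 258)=-424497 / 1780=-238.48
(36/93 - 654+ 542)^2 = 11971600/961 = 12457.44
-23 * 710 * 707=-11545310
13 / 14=0.93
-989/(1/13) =-12857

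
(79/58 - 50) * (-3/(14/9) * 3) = 281.41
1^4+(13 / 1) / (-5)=-8 / 5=-1.60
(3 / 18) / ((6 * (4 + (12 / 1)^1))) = 1 / 576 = 0.00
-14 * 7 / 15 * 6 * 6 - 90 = -1626 / 5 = -325.20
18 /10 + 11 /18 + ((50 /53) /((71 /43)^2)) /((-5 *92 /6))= 1330964293 /553048110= 2.41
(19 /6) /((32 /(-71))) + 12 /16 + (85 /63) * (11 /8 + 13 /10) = -10753 /4032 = -2.67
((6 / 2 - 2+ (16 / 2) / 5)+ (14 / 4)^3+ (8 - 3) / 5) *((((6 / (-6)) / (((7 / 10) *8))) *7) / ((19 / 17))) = -51.98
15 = 15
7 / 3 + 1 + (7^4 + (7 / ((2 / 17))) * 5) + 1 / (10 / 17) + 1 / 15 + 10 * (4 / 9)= 121862 / 45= 2708.04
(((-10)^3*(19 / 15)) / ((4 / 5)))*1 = -4750 / 3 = -1583.33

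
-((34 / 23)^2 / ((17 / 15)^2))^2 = -810000 / 279841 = -2.89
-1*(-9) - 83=-74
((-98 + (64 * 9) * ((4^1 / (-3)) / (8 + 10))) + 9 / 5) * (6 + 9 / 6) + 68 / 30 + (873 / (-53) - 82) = -1808951 / 1590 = -1137.71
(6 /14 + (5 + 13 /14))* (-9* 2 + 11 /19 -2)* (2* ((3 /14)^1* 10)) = -492615 /931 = -529.12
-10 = -10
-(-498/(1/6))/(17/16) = 47808/17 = 2812.24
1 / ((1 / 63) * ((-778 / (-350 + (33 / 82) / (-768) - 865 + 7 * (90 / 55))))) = 17508532167 / 179649536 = 97.46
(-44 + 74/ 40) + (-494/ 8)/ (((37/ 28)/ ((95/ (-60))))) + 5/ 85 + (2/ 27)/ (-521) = 2822329343/ 88481430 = 31.90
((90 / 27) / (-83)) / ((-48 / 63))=35 / 664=0.05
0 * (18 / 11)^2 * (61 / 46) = 0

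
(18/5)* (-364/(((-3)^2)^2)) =-728/45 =-16.18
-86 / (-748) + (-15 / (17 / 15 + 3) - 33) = -211672 / 5797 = -36.51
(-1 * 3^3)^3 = -19683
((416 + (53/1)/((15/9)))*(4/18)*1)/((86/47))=105233/1935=54.38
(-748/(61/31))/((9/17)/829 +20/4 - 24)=163394242/8166619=20.01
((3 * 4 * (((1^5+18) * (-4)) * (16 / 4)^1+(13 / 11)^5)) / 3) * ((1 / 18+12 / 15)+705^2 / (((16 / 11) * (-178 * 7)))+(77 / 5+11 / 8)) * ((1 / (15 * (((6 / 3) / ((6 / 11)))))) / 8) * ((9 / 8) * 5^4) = 3631663534167325 / 7338771968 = 494859.84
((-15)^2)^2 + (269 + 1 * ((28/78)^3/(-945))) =407562459718/8008065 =50894.00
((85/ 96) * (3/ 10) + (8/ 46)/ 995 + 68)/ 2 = 99984821/ 2929280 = 34.13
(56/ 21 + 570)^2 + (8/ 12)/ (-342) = 168236867/ 513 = 327947.11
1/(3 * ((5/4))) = 4/15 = 0.27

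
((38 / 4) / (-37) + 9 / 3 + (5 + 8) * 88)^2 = 1315020.07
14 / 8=7 / 4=1.75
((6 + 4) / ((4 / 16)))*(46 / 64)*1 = 115 / 4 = 28.75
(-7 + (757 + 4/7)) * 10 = 7505.71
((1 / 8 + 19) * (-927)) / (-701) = 141831 / 5608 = 25.29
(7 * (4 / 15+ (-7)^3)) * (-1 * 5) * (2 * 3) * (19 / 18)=75972.56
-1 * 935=-935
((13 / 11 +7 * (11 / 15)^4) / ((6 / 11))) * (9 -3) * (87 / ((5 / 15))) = 51778978 / 5625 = 9205.15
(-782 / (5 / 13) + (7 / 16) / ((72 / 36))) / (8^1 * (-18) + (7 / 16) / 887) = 288520699 / 20436410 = 14.12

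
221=221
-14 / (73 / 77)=-1078 / 73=-14.77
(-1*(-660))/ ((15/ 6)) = 264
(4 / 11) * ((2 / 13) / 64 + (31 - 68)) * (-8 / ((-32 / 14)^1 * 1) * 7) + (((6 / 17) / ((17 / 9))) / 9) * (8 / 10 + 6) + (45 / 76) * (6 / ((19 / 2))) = -23105202499 / 70207280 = -329.10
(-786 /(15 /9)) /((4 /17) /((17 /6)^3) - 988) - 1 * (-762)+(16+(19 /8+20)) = 660846399101 /825178840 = 800.85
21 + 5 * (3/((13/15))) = 498/13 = 38.31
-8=-8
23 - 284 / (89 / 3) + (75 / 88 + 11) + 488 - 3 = 3996507 / 7832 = 510.28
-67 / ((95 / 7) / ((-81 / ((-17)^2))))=37989 / 27455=1.38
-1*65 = -65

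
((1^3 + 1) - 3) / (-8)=1 / 8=0.12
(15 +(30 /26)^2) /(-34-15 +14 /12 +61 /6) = -8280 /19097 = -0.43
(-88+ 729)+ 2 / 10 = 3206 / 5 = 641.20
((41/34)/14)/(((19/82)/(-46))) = -38663/2261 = -17.10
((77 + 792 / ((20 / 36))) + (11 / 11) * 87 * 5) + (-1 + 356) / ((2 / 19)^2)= 679527 / 20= 33976.35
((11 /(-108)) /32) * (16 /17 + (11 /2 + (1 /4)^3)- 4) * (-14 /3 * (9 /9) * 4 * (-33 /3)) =-27951 /17408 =-1.61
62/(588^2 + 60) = 0.00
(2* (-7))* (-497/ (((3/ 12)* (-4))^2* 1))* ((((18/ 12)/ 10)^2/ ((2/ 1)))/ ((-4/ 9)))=-281799/ 1600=-176.12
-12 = -12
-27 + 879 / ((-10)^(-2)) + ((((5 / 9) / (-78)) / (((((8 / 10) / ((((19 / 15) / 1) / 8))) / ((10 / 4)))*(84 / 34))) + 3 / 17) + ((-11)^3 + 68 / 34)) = 8328645843653 / 96235776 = 86544.18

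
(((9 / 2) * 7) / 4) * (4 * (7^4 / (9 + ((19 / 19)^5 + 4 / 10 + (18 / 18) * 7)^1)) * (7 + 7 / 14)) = 3781575 / 116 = 32599.78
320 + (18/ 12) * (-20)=290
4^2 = 16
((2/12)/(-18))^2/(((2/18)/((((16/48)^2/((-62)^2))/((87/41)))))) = 41/3900768192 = 0.00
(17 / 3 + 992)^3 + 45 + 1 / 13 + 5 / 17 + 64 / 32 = 5925328667860 / 5967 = 993016368.00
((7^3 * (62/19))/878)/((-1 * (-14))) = 1519/16682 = 0.09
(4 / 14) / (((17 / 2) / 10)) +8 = 992 / 119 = 8.34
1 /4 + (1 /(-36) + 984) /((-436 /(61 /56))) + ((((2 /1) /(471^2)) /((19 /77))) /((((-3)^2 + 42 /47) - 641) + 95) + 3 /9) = -19448075011953901 /10372388113084032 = -1.87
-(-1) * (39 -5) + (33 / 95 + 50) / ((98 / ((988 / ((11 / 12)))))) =1583926 / 2695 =587.73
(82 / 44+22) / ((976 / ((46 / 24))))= 4025 / 85888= 0.05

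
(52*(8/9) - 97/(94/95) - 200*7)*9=-13066.29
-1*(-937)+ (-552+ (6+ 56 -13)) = 434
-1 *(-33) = 33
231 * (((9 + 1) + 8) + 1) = 4389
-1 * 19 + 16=-3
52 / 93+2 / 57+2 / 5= 2928 / 2945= 0.99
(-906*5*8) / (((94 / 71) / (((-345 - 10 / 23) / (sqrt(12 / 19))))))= 1703566900*sqrt(57) / 1081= 11897916.78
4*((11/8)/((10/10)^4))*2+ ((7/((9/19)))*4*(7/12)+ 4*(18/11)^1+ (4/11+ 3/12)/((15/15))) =62537/1188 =52.64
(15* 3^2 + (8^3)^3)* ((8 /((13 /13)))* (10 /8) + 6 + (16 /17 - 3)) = 31809633531 /17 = 1871154913.59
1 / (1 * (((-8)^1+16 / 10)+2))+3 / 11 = 1 / 22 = 0.05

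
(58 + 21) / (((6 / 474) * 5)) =6241 / 5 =1248.20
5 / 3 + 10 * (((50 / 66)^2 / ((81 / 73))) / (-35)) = 937855 / 617463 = 1.52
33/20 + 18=393/20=19.65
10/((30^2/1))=1/90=0.01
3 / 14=0.21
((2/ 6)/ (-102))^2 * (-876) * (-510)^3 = 1241000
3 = 3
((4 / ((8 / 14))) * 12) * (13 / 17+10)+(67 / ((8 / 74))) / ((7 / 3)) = 556845 / 476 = 1169.84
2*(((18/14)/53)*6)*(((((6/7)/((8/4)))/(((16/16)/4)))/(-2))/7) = -648/18179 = -0.04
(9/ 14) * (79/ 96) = 237/ 448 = 0.53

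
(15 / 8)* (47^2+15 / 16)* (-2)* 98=-25988865 / 32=-812152.03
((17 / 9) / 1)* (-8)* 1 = -136 / 9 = -15.11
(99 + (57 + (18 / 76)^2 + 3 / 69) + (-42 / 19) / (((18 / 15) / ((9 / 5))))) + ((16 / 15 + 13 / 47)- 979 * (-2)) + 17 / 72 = 296759055799 / 140486760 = 2112.36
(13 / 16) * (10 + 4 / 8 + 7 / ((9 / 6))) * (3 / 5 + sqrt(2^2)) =15379 / 480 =32.04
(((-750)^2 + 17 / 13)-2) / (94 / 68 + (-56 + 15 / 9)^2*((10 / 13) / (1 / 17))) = 2237622246 / 153574319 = 14.57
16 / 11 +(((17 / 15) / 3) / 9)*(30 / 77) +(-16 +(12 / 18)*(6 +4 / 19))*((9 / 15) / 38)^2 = 47574227 / 32408775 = 1.47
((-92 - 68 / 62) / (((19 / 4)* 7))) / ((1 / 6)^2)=-415584 / 4123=-100.80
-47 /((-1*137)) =47 /137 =0.34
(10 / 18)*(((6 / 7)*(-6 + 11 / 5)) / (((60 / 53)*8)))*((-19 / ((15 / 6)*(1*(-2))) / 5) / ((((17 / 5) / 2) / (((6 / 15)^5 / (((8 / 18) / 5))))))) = -19133 / 1859375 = -0.01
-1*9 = -9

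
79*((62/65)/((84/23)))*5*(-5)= -515.82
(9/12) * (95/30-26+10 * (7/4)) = -4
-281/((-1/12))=3372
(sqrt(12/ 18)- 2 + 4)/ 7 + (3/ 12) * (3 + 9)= sqrt(6)/ 21 + 23/ 7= 3.40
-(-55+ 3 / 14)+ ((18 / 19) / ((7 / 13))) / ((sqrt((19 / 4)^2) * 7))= 1940081 / 35378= 54.84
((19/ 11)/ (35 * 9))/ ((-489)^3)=-19/ 405163035585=-0.00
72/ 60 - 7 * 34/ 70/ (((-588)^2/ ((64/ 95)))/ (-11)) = 1.20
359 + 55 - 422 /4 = 617 /2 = 308.50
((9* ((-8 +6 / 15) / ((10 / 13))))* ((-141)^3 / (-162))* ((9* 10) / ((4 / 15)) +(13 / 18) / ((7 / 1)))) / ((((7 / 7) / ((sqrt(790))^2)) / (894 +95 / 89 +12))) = -3478518059753693099 / 9345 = -372233072204782.57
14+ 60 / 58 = 436 / 29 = 15.03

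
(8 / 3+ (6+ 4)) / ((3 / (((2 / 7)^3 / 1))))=304 / 3087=0.10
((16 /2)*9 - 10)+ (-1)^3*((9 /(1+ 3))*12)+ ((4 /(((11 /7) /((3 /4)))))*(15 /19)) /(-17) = 124040 /3553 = 34.91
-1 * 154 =-154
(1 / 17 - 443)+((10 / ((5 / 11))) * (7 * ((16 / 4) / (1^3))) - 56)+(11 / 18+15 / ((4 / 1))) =74309 / 612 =121.42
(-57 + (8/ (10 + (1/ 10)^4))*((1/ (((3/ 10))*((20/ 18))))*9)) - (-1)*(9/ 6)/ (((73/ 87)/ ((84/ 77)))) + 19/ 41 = -9872992468/ 299302993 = -32.99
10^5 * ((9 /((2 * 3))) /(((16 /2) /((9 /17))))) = 168750 /17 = 9926.47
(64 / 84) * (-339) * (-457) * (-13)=-10741328 / 7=-1534475.43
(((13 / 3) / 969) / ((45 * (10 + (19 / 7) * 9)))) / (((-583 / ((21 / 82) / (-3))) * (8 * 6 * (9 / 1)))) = 637 / 651089575651680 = 0.00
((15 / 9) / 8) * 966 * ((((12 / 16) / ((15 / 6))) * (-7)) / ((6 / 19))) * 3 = -64239 / 16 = -4014.94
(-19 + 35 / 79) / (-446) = 733 / 17617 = 0.04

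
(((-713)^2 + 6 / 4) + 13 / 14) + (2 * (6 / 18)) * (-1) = 508370.76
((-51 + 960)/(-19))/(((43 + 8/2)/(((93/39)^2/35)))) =-0.17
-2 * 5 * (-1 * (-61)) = -610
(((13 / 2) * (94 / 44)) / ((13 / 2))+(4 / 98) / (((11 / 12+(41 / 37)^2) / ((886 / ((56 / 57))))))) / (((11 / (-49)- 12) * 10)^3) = -35917116613 / 3399633016582000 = -0.00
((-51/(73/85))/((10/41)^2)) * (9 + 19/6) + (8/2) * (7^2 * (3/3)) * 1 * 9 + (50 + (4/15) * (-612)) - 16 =-420417/40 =-10510.42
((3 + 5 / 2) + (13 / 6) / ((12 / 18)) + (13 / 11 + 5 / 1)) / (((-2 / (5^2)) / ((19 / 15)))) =-236.42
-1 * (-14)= 14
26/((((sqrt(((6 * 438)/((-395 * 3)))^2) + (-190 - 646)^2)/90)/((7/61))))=231075/601426877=0.00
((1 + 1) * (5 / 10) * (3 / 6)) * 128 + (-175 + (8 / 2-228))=-335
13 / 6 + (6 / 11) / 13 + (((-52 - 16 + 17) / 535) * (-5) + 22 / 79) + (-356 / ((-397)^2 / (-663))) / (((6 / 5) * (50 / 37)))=22217221150727 / 5715433482330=3.89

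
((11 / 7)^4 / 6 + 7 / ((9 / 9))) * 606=11663783 / 2401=4857.89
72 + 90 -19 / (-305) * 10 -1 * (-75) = 14495 / 61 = 237.62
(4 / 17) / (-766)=-2 / 6511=-0.00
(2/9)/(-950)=-1/4275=-0.00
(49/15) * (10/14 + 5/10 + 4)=511/30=17.03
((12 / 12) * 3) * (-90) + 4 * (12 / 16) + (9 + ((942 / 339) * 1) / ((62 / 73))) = -892313 / 3503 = -254.73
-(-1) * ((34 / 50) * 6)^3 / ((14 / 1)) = 530604 / 109375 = 4.85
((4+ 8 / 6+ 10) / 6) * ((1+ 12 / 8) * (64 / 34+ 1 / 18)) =68195 / 5508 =12.38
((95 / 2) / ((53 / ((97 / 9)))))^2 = 84916225 / 910116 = 93.30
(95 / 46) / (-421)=-0.00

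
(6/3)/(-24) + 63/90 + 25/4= 103/15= 6.87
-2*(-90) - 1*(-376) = 556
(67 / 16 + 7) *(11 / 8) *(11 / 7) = 21659 / 896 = 24.17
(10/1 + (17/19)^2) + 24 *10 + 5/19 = 90634/361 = 251.06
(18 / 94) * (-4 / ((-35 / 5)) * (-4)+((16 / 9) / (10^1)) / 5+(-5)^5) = -4925419 / 8225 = -598.84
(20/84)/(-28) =-5/588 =-0.01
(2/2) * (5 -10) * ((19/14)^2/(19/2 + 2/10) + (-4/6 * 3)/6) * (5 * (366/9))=6238775/42777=145.84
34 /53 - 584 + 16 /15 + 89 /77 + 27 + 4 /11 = -33899174 /61215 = -553.77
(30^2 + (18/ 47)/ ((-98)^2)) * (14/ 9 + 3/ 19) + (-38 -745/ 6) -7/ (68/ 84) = 149949013402/ 109348743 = 1371.29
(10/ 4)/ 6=5/ 12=0.42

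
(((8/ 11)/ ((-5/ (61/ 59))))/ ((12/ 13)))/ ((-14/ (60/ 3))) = 3172/ 13629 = 0.23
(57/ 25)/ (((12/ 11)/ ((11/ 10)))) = 2299/ 1000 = 2.30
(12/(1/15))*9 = 1620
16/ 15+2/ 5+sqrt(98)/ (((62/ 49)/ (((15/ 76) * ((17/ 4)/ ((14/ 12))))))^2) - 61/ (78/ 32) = -4594/ 195+200732175 * sqrt(2)/ 88811776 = -20.36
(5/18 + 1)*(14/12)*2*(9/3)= 161/18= 8.94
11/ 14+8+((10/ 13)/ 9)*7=15371/ 1638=9.38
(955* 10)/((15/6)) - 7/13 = 49653/13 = 3819.46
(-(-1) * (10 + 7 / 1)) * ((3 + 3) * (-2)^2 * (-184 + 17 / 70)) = -74972.91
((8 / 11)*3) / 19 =24 / 209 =0.11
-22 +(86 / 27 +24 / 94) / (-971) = -27112744 / 1232199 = -22.00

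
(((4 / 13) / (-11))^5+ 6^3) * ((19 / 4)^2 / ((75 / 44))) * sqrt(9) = 1165684841642426 / 135902520325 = 8577.36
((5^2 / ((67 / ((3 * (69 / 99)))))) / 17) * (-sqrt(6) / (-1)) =575 * sqrt(6) / 12529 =0.11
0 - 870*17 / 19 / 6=-2465 / 19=-129.74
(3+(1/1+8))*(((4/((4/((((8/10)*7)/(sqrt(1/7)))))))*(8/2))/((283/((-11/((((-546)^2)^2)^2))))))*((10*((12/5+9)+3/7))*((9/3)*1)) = -253*sqrt(7)/538979934526106579415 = -0.00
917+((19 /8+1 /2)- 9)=7287 /8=910.88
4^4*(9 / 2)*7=8064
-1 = -1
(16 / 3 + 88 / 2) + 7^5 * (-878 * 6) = -265617680 / 3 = -88539226.67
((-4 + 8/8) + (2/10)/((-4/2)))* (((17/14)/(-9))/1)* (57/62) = 323/840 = 0.38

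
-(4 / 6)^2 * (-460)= 1840 / 9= 204.44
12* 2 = 24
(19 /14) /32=0.04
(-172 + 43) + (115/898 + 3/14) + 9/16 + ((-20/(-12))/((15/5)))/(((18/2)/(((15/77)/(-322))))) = -308020420033/2404621296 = -128.10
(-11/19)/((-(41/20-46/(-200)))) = 275/1083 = 0.25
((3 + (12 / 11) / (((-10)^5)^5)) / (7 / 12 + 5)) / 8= 247499999999999999999999991 / 3685000000000000000000000000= 0.07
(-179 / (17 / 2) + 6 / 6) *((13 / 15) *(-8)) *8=283712 / 255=1112.60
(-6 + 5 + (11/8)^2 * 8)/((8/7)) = 791/64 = 12.36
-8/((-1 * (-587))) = -8/587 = -0.01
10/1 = 10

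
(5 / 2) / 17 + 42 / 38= 809 / 646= 1.25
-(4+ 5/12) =-53/12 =-4.42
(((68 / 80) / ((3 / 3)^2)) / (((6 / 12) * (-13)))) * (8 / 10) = -34 / 325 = -0.10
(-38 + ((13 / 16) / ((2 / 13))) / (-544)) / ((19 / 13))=-8601749 / 330752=-26.01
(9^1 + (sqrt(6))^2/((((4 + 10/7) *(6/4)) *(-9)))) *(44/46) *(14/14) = 33550/3933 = 8.53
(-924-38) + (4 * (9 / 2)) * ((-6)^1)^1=-1070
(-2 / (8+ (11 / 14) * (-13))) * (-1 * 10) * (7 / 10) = -196 / 31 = -6.32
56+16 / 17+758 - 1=13837 / 17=813.94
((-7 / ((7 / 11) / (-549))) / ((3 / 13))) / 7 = 26169 / 7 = 3738.43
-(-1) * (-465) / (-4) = 465 / 4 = 116.25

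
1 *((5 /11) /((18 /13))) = 65 /198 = 0.33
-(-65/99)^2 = -4225/9801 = -0.43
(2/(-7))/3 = -2/21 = -0.10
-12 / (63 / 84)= -16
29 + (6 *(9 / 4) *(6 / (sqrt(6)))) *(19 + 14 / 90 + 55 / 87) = 29 + 77469 *sqrt(6) / 290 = 683.34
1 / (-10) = -1 / 10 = -0.10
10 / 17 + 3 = 61 / 17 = 3.59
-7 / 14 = -1 / 2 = -0.50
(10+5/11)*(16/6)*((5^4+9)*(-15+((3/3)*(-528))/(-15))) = 11782256/33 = 357038.06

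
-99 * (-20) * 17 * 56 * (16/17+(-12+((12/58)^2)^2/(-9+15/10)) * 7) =-110736004046976/707281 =-156565783.68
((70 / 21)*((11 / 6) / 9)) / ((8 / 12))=1.02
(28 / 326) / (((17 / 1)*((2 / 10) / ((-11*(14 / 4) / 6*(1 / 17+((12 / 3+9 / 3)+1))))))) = -369215 / 282642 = -1.31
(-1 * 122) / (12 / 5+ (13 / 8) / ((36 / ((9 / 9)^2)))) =-175680 / 3521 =-49.89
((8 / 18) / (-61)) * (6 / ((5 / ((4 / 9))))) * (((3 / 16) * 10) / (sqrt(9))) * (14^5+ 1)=-717100 / 549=-1306.19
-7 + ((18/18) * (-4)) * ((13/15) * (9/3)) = -87/5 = -17.40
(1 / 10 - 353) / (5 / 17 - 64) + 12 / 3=9.54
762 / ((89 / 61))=46482 / 89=522.27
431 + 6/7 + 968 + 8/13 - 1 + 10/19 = 2420598/1729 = 1400.00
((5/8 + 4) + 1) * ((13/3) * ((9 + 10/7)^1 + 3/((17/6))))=266565/952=280.01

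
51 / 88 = 0.58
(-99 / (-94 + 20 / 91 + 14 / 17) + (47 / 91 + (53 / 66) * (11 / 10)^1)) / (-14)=-0.18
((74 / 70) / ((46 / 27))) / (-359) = -999 / 577990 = -0.00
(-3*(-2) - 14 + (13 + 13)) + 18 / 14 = 19.29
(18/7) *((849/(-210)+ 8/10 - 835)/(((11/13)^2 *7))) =-89247717/207515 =-430.08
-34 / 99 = -0.34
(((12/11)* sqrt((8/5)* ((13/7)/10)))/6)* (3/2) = 6* sqrt(91)/385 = 0.15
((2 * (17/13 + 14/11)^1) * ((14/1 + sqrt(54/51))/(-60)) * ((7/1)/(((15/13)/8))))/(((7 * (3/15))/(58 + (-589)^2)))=-15549419.80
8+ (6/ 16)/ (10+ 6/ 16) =667/ 83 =8.04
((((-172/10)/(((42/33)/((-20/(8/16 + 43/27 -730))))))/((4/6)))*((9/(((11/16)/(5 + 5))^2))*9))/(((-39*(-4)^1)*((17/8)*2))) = -9629798400/668887219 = -14.40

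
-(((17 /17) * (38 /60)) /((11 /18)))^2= -3249 /3025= -1.07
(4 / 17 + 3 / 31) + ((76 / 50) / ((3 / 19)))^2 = 275701043 / 2964375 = 93.00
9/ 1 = 9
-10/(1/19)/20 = -19/2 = -9.50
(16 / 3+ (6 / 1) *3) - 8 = 46 / 3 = 15.33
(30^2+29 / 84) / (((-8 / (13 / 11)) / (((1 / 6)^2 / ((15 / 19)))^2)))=-354926897 / 2155507200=-0.16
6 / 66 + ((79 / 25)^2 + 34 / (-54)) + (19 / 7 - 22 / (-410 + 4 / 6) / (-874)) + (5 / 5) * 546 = 389200938806929 / 697291402500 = 558.16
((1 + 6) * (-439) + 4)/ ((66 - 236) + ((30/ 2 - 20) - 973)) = 3069/ 1148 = 2.67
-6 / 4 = -1.50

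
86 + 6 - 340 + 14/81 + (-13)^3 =-198031/81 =-2444.83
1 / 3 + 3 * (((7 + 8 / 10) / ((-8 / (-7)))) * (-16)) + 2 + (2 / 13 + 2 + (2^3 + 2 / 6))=-314.78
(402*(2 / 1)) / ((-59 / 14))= -11256 / 59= -190.78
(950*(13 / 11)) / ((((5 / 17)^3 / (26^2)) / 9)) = 14766001848 / 55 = 268472760.87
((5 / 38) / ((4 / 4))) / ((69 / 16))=40 / 1311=0.03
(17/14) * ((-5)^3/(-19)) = 2125/266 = 7.99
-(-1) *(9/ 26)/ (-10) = -9/ 260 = -0.03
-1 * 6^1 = -6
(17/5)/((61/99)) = 1683/305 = 5.52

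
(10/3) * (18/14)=4.29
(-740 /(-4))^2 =34225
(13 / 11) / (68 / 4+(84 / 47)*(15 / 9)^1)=611 / 10329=0.06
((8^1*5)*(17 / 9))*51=11560 / 3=3853.33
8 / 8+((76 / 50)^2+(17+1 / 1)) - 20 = 819 / 625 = 1.31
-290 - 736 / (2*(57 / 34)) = -29042 / 57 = -509.51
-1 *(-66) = 66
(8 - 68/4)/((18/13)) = -6.50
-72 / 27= -8 / 3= -2.67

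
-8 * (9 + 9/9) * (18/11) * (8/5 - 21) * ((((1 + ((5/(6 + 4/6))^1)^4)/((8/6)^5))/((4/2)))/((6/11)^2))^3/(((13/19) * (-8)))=-2012390532803151917163/29975959119778021376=-67.13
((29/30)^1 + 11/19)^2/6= 776161/1949400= 0.40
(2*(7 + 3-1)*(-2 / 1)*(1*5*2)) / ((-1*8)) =45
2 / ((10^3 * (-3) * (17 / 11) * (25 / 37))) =-407 / 637500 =-0.00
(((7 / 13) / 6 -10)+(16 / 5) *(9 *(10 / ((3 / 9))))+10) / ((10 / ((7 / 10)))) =471793 / 7800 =60.49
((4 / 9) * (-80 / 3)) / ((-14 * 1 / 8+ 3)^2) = -1024 / 135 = -7.59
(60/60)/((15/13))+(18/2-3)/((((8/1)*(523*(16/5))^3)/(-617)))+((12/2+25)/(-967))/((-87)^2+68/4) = 111757198860744660649/128951257534040555520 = 0.87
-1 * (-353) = 353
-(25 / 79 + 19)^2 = -2328676 / 6241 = -373.13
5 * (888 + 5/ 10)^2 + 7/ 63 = 142097809/ 36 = 3947161.36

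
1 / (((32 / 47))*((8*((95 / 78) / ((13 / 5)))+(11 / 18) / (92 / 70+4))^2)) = 0.10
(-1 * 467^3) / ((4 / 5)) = -127309453.75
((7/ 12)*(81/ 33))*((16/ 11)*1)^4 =1032192/ 161051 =6.41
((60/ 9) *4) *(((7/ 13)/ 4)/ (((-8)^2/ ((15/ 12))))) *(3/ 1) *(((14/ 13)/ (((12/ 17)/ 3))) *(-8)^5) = -5331200/ 169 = -31545.56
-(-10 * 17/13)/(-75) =-0.17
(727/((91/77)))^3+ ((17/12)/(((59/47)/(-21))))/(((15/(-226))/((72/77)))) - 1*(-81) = 232783398.94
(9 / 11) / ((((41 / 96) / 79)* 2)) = 34128 / 451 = 75.67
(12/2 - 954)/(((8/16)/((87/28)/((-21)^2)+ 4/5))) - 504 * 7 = -8674742/1715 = -5058.16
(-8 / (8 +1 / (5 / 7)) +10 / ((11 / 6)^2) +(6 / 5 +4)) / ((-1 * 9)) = -208262 / 255915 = -0.81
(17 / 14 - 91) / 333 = -419 / 1554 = -0.27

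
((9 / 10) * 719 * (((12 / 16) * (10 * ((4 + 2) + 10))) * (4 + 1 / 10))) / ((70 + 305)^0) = 1591866 / 5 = 318373.20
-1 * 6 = -6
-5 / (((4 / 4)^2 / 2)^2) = -20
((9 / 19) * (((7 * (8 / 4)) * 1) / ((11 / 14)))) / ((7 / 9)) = 2268 / 209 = 10.85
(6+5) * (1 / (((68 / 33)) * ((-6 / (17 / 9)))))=-121 / 72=-1.68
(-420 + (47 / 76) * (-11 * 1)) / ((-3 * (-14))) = -32437 / 3192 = -10.16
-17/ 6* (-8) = 68/ 3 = 22.67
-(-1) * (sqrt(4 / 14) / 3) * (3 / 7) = sqrt(14) / 49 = 0.08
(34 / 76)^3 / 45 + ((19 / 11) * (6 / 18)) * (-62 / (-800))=12660283 / 271616400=0.05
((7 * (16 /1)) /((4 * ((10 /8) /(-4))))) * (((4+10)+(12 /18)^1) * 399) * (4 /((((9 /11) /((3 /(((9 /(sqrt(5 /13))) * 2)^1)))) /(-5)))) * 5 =288386560 * sqrt(65) /351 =6624064.89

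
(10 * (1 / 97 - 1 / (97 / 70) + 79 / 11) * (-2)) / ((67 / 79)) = -10908320 / 71489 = -152.59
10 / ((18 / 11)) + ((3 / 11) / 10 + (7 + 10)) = 22907 / 990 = 23.14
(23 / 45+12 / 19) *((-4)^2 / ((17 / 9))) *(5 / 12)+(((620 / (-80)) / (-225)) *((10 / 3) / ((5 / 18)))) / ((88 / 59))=3062789 / 710600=4.31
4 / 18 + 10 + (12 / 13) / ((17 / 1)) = 20440 / 1989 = 10.28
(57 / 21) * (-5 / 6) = -95 / 42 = -2.26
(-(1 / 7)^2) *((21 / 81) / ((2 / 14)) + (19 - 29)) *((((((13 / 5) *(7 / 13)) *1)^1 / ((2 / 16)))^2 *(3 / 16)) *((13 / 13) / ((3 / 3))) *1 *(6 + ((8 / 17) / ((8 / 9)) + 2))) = 1508 / 45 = 33.51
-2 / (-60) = 1 / 30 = 0.03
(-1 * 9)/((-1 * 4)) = 9/4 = 2.25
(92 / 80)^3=1.52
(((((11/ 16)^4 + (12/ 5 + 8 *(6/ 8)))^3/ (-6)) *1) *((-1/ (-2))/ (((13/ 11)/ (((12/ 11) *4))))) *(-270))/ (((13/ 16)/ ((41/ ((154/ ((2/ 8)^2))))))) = 24976616991459199631991/ 22892711699598540800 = 1091.03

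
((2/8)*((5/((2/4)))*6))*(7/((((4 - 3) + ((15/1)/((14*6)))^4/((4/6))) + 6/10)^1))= 645388800/9843871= 65.56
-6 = -6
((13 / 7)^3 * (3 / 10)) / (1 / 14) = 6591 / 245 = 26.90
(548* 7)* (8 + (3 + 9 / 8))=93023 / 2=46511.50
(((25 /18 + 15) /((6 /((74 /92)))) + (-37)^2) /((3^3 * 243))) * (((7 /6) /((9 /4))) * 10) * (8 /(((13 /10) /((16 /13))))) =152591196800 /18591400503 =8.21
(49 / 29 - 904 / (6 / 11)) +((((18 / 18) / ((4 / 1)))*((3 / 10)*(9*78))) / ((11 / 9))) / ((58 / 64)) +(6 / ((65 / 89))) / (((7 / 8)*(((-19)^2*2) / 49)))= -36097420187 / 22456005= -1607.47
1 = 1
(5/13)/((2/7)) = 35/26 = 1.35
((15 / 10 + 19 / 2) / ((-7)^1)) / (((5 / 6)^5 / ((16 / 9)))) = -152064 / 21875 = -6.95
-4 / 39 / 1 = -0.10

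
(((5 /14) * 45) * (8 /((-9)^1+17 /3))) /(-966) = 45 /1127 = 0.04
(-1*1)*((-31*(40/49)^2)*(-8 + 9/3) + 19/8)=-2029619/19208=-105.67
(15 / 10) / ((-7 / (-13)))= 39 / 14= 2.79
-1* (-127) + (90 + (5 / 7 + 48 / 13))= 20148 / 91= 221.41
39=39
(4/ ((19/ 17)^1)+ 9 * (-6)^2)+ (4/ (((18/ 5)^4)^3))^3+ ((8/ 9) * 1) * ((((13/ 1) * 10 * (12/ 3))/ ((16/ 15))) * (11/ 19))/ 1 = 265860762619375635037581311622336838384763915491/ 459604011564491422938443983934273883520106496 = 578.46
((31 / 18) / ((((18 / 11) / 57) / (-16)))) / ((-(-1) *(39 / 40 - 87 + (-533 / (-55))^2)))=-627167200 / 5154489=-121.67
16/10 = 8/5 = 1.60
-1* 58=-58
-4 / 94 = -2 / 47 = -0.04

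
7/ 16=0.44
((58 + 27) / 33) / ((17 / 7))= 35 / 33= 1.06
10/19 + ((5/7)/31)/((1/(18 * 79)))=137260/4123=33.29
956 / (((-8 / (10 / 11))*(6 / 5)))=-5975 / 66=-90.53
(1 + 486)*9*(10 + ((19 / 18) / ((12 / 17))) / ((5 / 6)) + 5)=1472201 / 20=73610.05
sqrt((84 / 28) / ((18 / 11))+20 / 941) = sqrt(59119266) / 5646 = 1.36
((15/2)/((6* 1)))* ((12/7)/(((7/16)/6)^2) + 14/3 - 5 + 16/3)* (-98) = -561535/14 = -40109.64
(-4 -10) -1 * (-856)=842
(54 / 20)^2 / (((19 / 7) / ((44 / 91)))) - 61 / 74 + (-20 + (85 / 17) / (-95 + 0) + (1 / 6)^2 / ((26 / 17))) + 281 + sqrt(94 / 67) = sqrt(6298) / 67 + 4300737491 / 16450200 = 262.62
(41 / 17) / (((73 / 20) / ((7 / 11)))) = 0.42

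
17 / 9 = 1.89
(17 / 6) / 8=17 / 48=0.35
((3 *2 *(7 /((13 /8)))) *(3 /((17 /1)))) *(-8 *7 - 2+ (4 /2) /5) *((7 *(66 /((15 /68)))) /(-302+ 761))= -6623232 /5525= -1198.78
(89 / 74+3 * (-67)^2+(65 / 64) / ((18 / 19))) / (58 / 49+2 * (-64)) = -28131603983 / 264865536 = -106.21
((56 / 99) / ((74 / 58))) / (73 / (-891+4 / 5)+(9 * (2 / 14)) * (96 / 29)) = 1467370072 / 13815257247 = 0.11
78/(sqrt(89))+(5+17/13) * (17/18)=697/117+78 * sqrt(89)/89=14.23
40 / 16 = 5 / 2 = 2.50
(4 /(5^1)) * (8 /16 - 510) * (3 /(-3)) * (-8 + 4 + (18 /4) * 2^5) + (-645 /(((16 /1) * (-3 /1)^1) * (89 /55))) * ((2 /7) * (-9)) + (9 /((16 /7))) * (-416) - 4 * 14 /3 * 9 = 275299447 /4984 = 55236.65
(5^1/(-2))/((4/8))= -5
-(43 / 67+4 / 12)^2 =-38416 / 40401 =-0.95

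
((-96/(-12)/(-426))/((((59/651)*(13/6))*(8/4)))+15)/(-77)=-814251/4193189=-0.19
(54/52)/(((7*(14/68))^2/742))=1654236/4459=370.99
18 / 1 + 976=994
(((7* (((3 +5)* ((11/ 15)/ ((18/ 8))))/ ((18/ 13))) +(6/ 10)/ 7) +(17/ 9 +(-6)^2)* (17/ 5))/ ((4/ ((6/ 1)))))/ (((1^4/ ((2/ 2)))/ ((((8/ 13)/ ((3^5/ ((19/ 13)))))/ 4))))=22961006/ 116424945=0.20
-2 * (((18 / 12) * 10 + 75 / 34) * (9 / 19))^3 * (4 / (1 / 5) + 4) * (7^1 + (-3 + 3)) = -6129773354250 / 33698267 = -181901.74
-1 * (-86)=86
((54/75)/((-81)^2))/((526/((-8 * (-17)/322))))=0.00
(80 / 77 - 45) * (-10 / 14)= 16925 / 539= 31.40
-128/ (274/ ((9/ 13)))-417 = -743253/ 1781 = -417.32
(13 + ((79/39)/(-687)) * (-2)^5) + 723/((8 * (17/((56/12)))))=69056707/1821924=37.90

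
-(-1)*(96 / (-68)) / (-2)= 12 / 17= 0.71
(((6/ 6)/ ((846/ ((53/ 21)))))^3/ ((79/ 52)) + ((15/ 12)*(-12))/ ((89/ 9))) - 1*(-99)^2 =-96619253474519979215/ 9856576113503994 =-9802.52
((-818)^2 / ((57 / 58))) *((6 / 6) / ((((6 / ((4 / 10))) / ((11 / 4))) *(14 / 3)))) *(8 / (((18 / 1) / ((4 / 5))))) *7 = 853802224 / 12825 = 66573.27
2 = 2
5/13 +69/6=309/26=11.88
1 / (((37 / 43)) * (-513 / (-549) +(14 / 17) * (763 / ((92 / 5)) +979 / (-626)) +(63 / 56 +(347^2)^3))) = 2568084872 / 3857620400594269171746003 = 0.00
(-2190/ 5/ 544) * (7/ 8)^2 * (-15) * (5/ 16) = 804825/ 278528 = 2.89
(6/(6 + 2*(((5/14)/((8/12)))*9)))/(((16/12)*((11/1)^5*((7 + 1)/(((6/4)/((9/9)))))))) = 63/188107568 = 0.00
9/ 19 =0.47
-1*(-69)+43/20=1423/20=71.15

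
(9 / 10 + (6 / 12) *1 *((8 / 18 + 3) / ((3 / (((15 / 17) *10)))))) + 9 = 22897 / 1530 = 14.97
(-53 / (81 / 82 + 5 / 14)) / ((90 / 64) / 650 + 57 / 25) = -158194400 / 9161517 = -17.27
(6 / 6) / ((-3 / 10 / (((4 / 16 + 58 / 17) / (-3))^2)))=-34445 / 6936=-4.97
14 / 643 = 0.02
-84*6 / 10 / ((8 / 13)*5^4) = -819 / 6250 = -0.13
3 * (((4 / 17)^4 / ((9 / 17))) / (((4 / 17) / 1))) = 64 / 867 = 0.07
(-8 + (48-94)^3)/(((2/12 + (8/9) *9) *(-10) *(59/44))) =12849408/14455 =888.92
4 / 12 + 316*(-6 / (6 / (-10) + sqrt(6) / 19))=300200*sqrt(6) / 1033 + 10267873 / 3099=4025.13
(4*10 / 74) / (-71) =-20 / 2627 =-0.01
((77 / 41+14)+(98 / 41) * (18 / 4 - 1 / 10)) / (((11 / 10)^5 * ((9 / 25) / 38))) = 102809000000 / 59427819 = 1729.98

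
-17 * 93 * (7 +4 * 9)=-67983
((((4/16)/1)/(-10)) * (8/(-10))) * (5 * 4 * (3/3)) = 2/5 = 0.40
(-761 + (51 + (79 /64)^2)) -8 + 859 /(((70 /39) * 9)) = -663.30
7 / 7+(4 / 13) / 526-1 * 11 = -34188 / 3419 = -10.00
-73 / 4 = -18.25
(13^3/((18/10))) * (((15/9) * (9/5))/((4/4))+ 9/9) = 43940/9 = 4882.22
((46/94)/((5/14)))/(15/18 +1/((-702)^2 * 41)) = 929428344/565257955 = 1.64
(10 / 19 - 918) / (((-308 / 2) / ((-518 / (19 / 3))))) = -1934952 / 3971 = -487.27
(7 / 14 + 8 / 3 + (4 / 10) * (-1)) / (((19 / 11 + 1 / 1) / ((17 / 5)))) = 15521 / 4500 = 3.45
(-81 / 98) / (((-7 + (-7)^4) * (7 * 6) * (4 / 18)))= -27 / 729904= -0.00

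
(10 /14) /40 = 1 /56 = 0.02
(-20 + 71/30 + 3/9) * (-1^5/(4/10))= 173/4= 43.25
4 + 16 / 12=16 / 3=5.33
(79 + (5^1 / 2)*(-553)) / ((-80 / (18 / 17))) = 23463 / 1360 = 17.25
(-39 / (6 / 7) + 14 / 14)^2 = 7921 / 4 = 1980.25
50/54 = 25/27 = 0.93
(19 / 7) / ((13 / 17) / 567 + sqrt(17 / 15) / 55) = -5144299875 / 523935694 + 4623394545 * sqrt(255) / 523935694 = 131.10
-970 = -970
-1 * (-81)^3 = 531441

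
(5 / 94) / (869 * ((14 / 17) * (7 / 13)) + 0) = 1105 / 8005228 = 0.00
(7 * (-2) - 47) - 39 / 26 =-125 / 2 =-62.50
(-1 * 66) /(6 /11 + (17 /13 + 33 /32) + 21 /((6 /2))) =-100672 /15077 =-6.68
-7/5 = -1.40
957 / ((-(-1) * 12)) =319 / 4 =79.75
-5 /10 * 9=-9 /2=-4.50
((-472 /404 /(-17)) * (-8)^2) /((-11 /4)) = -30208 /18887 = -1.60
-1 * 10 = -10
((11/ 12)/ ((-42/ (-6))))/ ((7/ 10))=55/ 294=0.19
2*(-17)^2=578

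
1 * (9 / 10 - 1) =-1 / 10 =-0.10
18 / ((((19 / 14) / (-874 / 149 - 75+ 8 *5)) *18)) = -85246 / 2831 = -30.11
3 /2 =1.50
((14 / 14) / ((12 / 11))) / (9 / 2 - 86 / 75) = 275 / 1006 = 0.27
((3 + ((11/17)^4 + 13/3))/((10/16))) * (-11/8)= -4139047/250563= -16.52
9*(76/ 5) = 684/ 5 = 136.80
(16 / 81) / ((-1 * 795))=-16 / 64395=-0.00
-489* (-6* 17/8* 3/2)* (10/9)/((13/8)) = 83130/13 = 6394.62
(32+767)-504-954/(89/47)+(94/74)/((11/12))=-7513085/36223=-207.41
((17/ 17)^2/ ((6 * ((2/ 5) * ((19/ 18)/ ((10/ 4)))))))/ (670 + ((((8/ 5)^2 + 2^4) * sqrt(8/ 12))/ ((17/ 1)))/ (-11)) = 10168125 * sqrt(6)/ 139806606345313 + 1647367734375/ 1118452850762504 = 0.00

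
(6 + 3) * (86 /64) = 387 /32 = 12.09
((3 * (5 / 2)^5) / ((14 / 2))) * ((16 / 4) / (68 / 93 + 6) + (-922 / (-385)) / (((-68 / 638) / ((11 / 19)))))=-82362631875 / 158523232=-519.56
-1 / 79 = -0.01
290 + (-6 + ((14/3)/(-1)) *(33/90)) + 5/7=89146/315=283.00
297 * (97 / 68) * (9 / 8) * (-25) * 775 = -9234502.53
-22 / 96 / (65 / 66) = -121 / 520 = -0.23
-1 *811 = -811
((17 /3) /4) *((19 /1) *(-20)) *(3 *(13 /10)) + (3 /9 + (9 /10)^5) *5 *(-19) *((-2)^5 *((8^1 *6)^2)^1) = 8085633673 /1250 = 6468506.94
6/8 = 3/4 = 0.75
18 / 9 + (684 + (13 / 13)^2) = 687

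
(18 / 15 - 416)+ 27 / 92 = -190673 / 460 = -414.51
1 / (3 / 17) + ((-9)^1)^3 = -2170 / 3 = -723.33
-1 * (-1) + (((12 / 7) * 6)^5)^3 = 7244150201408995419221369911 / 4747561509943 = 1525867581965456.17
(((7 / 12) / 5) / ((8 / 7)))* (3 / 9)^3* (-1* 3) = -49 / 4320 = -0.01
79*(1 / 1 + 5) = 474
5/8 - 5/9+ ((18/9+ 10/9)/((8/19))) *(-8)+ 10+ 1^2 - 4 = -1249/24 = -52.04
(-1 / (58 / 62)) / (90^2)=-31 / 234900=-0.00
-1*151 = -151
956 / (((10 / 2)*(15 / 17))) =16252 / 75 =216.69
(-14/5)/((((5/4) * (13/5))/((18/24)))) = -42/65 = -0.65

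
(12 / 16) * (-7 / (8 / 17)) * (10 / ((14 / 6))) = -765 / 16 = -47.81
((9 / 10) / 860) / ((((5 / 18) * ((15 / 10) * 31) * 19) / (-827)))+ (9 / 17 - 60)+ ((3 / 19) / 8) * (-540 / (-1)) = -48.82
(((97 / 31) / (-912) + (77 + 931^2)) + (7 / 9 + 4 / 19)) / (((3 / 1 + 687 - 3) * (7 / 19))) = 73521815341 / 21467376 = 3424.82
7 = 7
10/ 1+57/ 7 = 127/ 7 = 18.14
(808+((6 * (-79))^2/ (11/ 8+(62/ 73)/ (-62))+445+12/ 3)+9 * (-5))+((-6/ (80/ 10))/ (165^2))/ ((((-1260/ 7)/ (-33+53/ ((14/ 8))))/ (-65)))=80605189761251/ 484822800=166257.01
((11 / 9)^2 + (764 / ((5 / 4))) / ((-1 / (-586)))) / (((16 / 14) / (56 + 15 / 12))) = 232525891703 / 12960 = 17941812.63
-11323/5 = -2264.60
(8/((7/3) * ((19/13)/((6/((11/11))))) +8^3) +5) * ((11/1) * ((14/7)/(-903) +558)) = 3334295867584/108306723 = 30785.68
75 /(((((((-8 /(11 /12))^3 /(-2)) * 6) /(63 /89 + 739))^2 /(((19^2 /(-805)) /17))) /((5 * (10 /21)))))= -86619130685923521125 /133638862814274650112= -0.65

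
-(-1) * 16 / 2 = 8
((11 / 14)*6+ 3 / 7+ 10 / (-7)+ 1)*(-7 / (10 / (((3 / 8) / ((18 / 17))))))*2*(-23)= 4301 / 80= 53.76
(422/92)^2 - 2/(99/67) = 4124035/209484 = 19.69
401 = 401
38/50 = 19/25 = 0.76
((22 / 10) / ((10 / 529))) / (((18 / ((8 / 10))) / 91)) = 529529 / 1125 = 470.69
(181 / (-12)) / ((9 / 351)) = -2353 / 4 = -588.25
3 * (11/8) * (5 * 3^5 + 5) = 10065/2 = 5032.50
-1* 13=-13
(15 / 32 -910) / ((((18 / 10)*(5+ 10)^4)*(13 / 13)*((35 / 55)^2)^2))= -85225261 / 1400263200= -0.06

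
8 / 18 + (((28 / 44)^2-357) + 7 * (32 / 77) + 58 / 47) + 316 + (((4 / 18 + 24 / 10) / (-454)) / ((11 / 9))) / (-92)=-192442652873 / 5344528860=-36.01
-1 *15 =-15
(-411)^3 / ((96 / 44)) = -254563947 / 8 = -31820493.38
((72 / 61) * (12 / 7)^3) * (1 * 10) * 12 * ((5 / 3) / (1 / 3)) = 74649600 / 20923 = 3567.82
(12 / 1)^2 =144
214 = 214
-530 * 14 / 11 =-7420 / 11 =-674.55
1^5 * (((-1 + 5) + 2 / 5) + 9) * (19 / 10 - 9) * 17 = -80869 / 50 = -1617.38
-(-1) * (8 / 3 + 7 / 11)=3.30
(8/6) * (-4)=-16/3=-5.33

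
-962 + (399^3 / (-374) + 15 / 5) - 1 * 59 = -63901931 / 374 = -170860.78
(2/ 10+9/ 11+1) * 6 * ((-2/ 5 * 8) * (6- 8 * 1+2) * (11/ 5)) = 0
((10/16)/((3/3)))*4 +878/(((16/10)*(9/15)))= 11005/12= 917.08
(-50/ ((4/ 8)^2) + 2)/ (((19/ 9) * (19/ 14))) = -24948/ 361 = -69.11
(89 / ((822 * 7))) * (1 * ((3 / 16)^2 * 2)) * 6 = 801 / 122752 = 0.01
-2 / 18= -1 / 9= -0.11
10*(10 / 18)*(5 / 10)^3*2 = 25 / 18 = 1.39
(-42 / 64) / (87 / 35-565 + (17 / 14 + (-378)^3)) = 35 / 2880571376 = 0.00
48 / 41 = 1.17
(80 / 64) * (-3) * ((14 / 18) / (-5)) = 0.58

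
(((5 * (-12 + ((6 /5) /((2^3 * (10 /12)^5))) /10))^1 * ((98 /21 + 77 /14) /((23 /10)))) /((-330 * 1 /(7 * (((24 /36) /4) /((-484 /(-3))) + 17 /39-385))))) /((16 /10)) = -9656116708847 /7163442000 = -1347.97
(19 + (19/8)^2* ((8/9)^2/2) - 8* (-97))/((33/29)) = 340489/486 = 700.59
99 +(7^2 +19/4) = 152.75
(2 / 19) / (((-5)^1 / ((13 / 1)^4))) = -57122 / 95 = -601.28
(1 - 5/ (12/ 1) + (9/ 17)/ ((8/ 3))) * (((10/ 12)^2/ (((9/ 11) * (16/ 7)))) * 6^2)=614075/ 58752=10.45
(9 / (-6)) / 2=-3 / 4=-0.75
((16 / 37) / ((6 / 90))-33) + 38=425 / 37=11.49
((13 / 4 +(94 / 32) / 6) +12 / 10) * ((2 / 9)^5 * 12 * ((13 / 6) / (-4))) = -30823 / 1771470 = -0.02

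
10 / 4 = 5 / 2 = 2.50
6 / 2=3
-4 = -4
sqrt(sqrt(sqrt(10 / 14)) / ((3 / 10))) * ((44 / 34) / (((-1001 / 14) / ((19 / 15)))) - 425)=-1408951 * 5^(5 / 8) * sqrt(6) * 7^(7 / 8) / 69615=-744.02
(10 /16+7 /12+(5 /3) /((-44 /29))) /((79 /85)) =2465 /20856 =0.12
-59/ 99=-0.60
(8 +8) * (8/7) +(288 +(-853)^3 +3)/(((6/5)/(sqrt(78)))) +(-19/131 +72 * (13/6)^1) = 159687/917-1551625465 * sqrt(78)/3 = -4567861512.85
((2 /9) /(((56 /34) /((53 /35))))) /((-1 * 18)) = -901 /79380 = -0.01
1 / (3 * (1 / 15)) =5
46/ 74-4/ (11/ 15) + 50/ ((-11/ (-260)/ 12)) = 5770033/ 407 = 14176.99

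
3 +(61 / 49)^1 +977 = 48081 / 49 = 981.24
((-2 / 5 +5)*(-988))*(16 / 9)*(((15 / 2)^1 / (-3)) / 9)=181792 / 81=2244.35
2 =2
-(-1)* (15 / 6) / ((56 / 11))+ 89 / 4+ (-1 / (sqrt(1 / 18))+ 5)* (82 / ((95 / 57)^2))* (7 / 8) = 85059 / 560 - 7749* sqrt(2) / 100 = 42.30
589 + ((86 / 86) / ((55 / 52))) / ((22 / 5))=71295 / 121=589.21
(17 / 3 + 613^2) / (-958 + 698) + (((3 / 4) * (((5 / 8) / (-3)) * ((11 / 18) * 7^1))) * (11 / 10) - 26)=-110225039 / 74880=-1472.02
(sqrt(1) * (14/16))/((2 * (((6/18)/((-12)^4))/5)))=136080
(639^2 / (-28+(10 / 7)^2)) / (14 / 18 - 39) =60023187 / 145856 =411.52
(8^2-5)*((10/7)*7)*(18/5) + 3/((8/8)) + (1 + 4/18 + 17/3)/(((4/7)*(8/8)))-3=2136.06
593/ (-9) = -593/ 9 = -65.89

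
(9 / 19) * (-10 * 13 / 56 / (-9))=65 / 532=0.12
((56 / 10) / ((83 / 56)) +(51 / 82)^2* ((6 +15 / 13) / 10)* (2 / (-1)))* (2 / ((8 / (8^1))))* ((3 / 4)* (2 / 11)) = 350954691 / 399035780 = 0.88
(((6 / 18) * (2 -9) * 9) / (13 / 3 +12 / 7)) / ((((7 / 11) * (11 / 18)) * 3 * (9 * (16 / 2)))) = -21 / 508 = -0.04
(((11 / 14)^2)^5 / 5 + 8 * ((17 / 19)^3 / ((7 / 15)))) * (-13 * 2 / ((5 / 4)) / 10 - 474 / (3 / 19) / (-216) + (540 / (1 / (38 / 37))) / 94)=10148326456111774162451909 / 46577321498844734976000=217.88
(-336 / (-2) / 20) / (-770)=-3 / 275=-0.01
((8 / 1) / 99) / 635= 8 / 62865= 0.00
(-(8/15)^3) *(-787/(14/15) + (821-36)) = 41728/4725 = 8.83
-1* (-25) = 25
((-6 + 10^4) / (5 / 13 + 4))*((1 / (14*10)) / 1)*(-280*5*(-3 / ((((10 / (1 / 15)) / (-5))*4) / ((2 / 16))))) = -3419 / 48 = -71.23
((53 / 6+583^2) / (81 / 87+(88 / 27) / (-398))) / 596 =105923721393 / 171403640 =617.98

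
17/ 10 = 1.70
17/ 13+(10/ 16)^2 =1413/ 832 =1.70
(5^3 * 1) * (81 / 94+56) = 668125 / 94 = 7107.71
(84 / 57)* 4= 112 / 19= 5.89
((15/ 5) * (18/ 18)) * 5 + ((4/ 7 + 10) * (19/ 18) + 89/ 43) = 28.23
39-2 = 37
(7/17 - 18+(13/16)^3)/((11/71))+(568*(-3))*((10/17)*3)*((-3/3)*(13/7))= 29352299925/5361664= 5474.48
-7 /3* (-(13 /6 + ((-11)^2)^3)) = 74405653 /18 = 4133647.39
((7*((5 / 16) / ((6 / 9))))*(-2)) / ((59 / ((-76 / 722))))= 105 / 8968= 0.01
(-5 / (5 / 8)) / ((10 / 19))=-76 / 5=-15.20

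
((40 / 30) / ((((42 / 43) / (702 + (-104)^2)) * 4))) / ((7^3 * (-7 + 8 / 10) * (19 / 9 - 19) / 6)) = 0.66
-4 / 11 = -0.36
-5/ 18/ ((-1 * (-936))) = -5/ 16848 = -0.00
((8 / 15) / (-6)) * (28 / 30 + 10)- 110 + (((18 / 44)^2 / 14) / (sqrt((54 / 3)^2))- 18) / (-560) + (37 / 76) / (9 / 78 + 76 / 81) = -681730176716377 / 6170751417600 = -110.48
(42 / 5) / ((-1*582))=-7 / 485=-0.01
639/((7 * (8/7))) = 639/8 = 79.88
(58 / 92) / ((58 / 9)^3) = 729 / 309488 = 0.00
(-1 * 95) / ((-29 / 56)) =5320 / 29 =183.45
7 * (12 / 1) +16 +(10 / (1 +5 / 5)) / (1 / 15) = 175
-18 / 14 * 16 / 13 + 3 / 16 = -2031 / 1456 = -1.39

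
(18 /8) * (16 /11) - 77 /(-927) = 34219 /10197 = 3.36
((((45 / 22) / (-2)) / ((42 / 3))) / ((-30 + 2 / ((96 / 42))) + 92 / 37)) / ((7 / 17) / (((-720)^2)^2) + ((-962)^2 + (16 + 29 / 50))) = 1521328988160000 / 513404002737187895736403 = 0.00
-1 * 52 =-52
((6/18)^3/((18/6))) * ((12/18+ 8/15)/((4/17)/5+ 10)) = 17/11529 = 0.00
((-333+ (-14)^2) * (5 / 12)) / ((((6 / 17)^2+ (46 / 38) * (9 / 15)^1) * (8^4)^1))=-18806675 / 1148239872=-0.02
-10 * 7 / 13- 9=-187 / 13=-14.38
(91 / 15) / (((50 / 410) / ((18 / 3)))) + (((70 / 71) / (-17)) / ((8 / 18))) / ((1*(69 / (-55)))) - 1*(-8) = 306.58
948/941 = 1.01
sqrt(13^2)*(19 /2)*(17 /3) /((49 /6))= 4199 /49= 85.69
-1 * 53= -53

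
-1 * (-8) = 8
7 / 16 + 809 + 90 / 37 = 480627 / 592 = 811.87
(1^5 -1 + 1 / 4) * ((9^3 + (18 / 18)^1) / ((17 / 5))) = 1825 / 34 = 53.68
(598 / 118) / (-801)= -299 / 47259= -0.01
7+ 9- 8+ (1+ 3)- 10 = 2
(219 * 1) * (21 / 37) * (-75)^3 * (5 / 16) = -9701015625 / 592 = -16386850.72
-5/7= -0.71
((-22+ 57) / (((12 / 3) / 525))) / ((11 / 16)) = 73500 / 11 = 6681.82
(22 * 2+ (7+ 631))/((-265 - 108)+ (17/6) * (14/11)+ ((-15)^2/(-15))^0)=-22506/12157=-1.85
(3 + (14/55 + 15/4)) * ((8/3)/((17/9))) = 9246/935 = 9.89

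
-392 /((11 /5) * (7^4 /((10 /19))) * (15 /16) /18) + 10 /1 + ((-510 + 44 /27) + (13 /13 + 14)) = -133862651 /276507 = -484.12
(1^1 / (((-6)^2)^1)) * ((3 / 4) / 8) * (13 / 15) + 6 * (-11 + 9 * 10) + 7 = 2770573 / 5760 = 481.00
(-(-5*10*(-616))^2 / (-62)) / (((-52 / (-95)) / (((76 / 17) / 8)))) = 15620850.97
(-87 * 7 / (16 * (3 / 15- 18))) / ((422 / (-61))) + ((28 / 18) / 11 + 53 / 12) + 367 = 22086297029 / 59491872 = 371.25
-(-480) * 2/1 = 960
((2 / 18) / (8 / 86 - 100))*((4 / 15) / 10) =-43 / 1449900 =-0.00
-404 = -404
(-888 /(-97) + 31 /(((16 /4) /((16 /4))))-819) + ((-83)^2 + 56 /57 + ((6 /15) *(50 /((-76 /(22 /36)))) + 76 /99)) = 743420311 /121638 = 6111.74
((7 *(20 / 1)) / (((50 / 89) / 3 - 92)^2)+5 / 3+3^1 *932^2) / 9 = 167781837694682 / 579474189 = 289541.52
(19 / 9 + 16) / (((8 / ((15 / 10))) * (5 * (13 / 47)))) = 7661 / 3120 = 2.46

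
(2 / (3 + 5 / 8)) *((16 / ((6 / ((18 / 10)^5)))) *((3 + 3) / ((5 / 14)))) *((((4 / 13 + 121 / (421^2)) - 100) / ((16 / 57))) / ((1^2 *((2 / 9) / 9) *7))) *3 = -3005937028544197392 / 1044060265625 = -2879083.83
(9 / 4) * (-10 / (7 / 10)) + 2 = -211 / 7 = -30.14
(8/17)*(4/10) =16/85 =0.19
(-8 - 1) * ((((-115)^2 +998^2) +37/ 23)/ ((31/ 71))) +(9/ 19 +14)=-9090980219/ 437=-20803158.40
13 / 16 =0.81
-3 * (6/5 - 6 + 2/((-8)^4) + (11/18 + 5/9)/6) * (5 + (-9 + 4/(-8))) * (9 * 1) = -11458881/20480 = -559.52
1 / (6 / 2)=1 / 3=0.33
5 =5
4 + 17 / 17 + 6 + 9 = 20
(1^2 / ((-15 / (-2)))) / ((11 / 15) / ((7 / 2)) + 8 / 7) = 7 / 71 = 0.10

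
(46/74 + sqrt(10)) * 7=161/37 + 7 * sqrt(10)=26.49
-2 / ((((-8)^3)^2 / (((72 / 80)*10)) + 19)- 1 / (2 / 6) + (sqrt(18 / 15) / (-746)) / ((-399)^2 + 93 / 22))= -2238340213762406832546000 / 32616098777073009071934732733- 129337371405*sqrt(30) / 32616098777073009071934732733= -0.00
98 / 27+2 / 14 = 713 / 189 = 3.77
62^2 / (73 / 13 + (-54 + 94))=49972 / 593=84.27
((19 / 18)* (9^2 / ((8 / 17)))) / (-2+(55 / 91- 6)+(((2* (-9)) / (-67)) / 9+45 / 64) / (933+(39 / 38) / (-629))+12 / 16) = -790508144473866 / 28911088358405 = -27.34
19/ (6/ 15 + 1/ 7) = 35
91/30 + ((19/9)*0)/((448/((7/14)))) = 91/30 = 3.03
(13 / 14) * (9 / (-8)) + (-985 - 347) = -149301 / 112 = -1333.04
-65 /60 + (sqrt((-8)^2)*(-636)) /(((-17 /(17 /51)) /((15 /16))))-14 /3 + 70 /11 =70419 /748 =94.14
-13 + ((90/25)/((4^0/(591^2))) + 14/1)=6287063/5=1257412.60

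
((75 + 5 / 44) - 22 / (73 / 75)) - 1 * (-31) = 268237 / 3212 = 83.51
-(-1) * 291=291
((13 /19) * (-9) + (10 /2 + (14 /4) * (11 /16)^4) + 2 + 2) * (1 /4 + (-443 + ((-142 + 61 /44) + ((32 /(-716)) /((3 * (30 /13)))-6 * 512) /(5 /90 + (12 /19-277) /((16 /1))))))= -1694906217176476657 /1154954020126720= -1467.51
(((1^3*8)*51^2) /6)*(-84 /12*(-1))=24276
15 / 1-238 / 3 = -193 / 3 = -64.33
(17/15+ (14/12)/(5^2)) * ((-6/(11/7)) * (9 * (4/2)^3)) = -89208/275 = -324.39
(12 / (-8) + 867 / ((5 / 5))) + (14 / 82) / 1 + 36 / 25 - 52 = 1670977 / 2050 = 815.11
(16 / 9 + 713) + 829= 13894 / 9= 1543.78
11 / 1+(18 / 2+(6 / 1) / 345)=2302 / 115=20.02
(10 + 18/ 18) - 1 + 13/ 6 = 12.17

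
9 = 9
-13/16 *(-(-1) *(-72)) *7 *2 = 819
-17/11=-1.55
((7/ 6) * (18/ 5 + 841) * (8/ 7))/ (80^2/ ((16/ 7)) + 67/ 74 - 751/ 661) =20152568/ 50102895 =0.40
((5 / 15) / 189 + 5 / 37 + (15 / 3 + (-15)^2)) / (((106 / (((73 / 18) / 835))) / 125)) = 4405588325 / 3342332322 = 1.32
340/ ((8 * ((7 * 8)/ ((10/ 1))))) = 7.59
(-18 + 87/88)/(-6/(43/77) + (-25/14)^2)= 2.25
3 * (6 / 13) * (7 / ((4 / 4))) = 9.69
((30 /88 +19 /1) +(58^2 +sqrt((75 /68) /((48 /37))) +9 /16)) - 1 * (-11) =5 * sqrt(629) /136 +597503 /176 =3395.83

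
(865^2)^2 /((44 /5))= 2799203253125 /44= 63618255752.84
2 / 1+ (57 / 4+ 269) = 285.25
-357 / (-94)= 357 / 94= 3.80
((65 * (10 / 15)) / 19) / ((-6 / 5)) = -325 / 171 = -1.90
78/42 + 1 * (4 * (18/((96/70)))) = 761/14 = 54.36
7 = 7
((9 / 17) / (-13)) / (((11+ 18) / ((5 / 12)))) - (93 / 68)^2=-1.87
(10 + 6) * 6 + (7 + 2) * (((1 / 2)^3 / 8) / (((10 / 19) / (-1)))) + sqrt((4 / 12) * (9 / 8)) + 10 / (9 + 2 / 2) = 97.35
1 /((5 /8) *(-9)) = -8 /45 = -0.18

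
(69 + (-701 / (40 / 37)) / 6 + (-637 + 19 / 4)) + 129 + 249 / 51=-2192749 / 4080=-537.44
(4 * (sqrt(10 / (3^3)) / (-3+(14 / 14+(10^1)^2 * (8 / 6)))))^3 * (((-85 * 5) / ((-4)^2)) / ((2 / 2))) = -2125 * sqrt(30) / 68808357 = -0.00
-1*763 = -763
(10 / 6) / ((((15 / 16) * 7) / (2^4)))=256 / 63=4.06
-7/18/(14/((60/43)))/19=-5/2451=-0.00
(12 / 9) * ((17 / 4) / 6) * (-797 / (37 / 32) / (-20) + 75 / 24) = 35.50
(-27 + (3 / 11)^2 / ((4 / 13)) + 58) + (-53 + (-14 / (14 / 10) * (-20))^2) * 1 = 19349469 / 484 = 39978.24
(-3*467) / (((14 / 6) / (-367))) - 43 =1542200 / 7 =220314.29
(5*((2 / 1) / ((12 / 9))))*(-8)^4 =30720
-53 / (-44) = 53 / 44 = 1.20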